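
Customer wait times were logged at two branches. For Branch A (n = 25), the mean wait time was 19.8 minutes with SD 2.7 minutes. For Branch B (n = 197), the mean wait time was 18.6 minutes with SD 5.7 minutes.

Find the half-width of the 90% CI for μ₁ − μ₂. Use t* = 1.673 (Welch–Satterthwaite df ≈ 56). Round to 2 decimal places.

Per-group SEs: s₁/√n₁ = 2.7/√25 = 0.5400, s₂/√n₂ = 5.7/√197 = 0.4061.
Unpooled SE of the difference: √(0.2916 + 0.16491721) = 0.6757.
Margin of error = t* · SE = 1.673 × 0.6757 = 1.1304.

1.13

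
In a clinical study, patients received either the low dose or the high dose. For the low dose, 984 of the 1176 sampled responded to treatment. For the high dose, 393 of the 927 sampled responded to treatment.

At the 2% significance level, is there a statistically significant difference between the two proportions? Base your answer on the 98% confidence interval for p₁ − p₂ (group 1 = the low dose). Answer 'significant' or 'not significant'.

significant

First, p̂₁ = 984/1176 = 0.8367; p̂₂ = 393/927 = 0.4239.
The two standard errors are √(0.8367×0.1633/1176) = 0.01078 and √(0.4239×0.5761/927) = 0.01623.
Because the samples are independent, SE_diff = √(0.01078² + 0.01623²) = 0.01948.
Using z* = 2.326 for 98%, ME = 2.326 × 0.01948 = 0.04531.
p̂₁ − p̂₂ = 0.4128; interval 0.4128 ± 0.04531 gives (0.36749, 0.45811).
The interval (0.36749, 0.45811) does not contain 0, so the difference is significant.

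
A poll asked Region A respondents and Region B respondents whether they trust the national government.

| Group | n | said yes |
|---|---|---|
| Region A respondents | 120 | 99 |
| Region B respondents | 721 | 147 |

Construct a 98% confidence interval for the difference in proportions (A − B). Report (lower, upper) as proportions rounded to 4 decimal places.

(0.5332, 0.7090)

p̂₁ = 99/120 = 0.8250 and p̂₂ = 147/721 = 0.2039.
SE₁ = √(p̂₁(1−p̂₁)/n₁) = √(0.8250·0.1750/120) = 0.03469; SE₂ = √(0.2039·0.7961/721) = 0.01500.
Independent samples: SE of the difference = √(SE₁² + SE₂²) = √(0.0012033961 + 0.000225) = 0.03779.
z* for 98% confidence is 2.326, so the margin of error is 2.326 × 0.03779 = 0.08790.
Point estimate p̂₁ − p̂₂ = 0.8250 − 0.2039 = 0.6211.
0.6211 ± 0.08790 → (0.5332, 0.7090).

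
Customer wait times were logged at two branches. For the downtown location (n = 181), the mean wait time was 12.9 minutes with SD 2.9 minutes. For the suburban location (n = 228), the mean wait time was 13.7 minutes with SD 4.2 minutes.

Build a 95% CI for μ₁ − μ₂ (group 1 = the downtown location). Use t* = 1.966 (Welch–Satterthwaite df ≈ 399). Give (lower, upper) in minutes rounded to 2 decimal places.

(-1.49, -0.11)

SE₁ = s₁/√n₁ = 2.9/√181 = 0.2156; SE₂ = 4.2/√228 = 0.2782.
Independent samples, unequal variances: SE_diff = √(SE₁² + SE₂²) = √(0.04648336 + 0.07739524) = 0.3520.
t* = 1.966, so margin of error = 1.966 × 0.3520 = 0.6920.
Difference in means = 12.9 − 13.7 = -0.8000.
-0.8000 ± 0.6920 → (-1.49, -0.11).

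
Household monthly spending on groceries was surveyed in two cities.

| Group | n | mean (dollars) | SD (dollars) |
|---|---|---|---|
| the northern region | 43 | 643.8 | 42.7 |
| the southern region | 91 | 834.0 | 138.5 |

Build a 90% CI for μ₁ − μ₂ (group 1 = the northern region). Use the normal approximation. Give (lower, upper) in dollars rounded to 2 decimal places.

(-216.38, -164.02)

Per-group SEs: s₁/√n₁ = 42.7/√43 = 6.5117, s₂/√n₂ = 138.5/√91 = 14.5187.
Unpooled SE of the difference: √(42.40223689 + 210.79264969) = 15.9121.
Margin of error = z* · SE = 1.645 × 15.9121 = 26.1754.
x̄₁ − x̄₂ = 643.8 − 834.0 = -190.2000.
CI: -190.2000 ± 26.1754 = (-216.38, -164.02).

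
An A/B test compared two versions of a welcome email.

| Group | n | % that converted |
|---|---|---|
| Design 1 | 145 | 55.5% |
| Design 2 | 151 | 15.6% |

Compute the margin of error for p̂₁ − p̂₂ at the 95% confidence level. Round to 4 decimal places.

0.0995

The two standard errors are √(0.5550×0.4450/145) = 0.04127 and √(0.1560×0.8440/151) = 0.02953.
Because the samples are independent, SE_diff = √(0.04127² + 0.02953²) = 0.05075.
Using z* = 1.960 for 95%, ME = 1.960 × 0.05075 = 0.09947.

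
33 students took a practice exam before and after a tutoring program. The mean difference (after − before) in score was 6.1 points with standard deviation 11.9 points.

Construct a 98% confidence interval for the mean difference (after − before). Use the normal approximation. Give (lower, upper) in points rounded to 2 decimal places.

(1.28, 10.92)

This is a matched-pairs design, so SE = s_d/√n = 11.9/√33 = 2.0715.
Margin = 2.326 × 2.0715 = 4.8183; the interval is 6.1 ± 4.8183 = (1.28, 10.92).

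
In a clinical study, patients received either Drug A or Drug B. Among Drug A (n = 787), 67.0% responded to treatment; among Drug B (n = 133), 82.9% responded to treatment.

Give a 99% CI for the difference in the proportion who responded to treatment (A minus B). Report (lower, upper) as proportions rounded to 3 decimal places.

Each SE is √(p̂(1−p̂)/n): √(0.6700·0.3300/787) = 0.01676 and √(0.8290·0.1710/133) = 0.03265.
SE(p̂₁ − p̂₂) = √(SE₁² + SE₂²) = √(0.0002808976 + 0.0010660225) = 0.03670, since the two samples are independent.
At 99% confidence z* = 2.576; margin = 2.576 × 0.03670 = 0.09454.
The difference is 0.6700 − 0.8290 = -0.1590, so the interval is -0.1590 ± 0.09454 = (-0.254, -0.064).

(-0.254, -0.064)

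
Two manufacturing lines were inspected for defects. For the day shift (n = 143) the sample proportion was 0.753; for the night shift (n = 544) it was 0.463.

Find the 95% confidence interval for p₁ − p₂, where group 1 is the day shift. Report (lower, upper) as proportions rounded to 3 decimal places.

The two standard errors are √(0.7530×0.2470/143) = 0.03606 and √(0.4630×0.5370/544) = 0.02138.
Because the samples are independent, SE_diff = √(0.03606² + 0.02138²) = 0.04192.
Using z* = 1.960 for 95%, ME = 1.960 × 0.04192 = 0.08216.
p̂₁ − p̂₂ = 0.2900; interval 0.2900 ± 0.08216 gives (0.208, 0.372).

(0.208, 0.372)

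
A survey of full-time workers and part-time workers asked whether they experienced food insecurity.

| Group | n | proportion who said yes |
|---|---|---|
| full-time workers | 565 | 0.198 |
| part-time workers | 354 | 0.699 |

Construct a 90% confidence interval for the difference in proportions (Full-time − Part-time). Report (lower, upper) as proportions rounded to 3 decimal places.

(-0.550, -0.452)

Each SE is √(p̂(1−p̂)/n): √(0.1980·0.8020/565) = 0.01676 and √(0.6990·0.3010/354) = 0.02438.
SE(p̂₁ − p̂₂) = √(SE₁² + SE₂²) = √(0.0002808976 + 0.0005943844) = 0.02959, since the two samples are independent.
At 90% confidence z* = 1.645; margin = 1.645 × 0.02959 = 0.04868.
The difference is 0.1980 − 0.6990 = -0.5010, so the interval is -0.5010 ± 0.04868 = (-0.550, -0.452).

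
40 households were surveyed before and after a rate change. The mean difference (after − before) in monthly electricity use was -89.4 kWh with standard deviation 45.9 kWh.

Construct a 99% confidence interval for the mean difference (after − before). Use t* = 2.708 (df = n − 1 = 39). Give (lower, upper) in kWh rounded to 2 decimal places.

(-109.05, -69.75)

This is a matched-pairs design, so SE = s_d/√n = 45.9/√40 = 7.2574.
Margin = 2.708 × 7.2574 = 19.6530; the interval is -89.4 ± 19.6530 = (-109.05, -69.75).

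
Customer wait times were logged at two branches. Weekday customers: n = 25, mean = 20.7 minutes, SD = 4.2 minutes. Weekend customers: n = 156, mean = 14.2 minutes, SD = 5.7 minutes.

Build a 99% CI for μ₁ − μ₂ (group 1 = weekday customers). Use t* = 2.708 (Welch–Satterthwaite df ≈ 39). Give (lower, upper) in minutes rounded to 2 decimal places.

(3.91, 9.09)

Standard errors of each mean: 4.2/√25 = 0.8400 and 5.7/√156 = 0.4564.
SE(x̄₁ − x̄₂) = √(0.8400² + 0.4564²) = 0.9560 for independent samples with unequal variances.
With t* = 2.708, the margin is 2.708 × 0.9560 = 2.5888.
x̄₁ − x̄₂ = 20.7 − 14.2 = 6.5000; the interval is 6.5000 ± 2.5888 = (3.91, 9.09).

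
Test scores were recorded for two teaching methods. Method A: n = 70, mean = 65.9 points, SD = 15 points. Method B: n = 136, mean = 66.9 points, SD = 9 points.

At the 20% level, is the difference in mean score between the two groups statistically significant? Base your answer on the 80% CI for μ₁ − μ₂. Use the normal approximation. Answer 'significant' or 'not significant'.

SE₁ = s₁/√n₁ = 15/√70 = 1.7928; SE₂ = 9/√136 = 0.7717.
Independent samples, unequal variances: SE_diff = √(SE₁² + SE₂²) = √(3.21413184 + 0.59552089) = 1.9518.
z* = 1.282, so margin of error = 1.282 × 1.9518 = 2.5022.
Difference in means = 65.9 − 66.9 = -1.0000.
-1.0000 ± 2.5022 → (-3.5022, 1.5022).
The interval (-3.5022, 1.5022) contains 0, so the difference is not significant.

not significant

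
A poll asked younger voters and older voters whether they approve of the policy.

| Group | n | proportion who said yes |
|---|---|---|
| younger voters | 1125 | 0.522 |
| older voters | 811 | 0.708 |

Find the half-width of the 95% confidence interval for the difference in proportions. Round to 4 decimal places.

0.0428

The two standard errors are √(0.5220×0.4780/1125) = 0.01489 and √(0.7080×0.2920/811) = 0.01597.
Because the samples are independent, SE_diff = √(0.01489² + 0.01597²) = 0.02183.
Using z* = 1.960 for 95%, ME = 1.960 × 0.02183 = 0.04279.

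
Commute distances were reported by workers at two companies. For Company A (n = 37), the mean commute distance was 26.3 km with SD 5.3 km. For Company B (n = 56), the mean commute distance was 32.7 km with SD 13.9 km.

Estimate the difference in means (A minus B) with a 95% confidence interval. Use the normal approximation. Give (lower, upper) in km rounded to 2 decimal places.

SE₁ = s₁/√n₁ = 5.3/√37 = 0.8713; SE₂ = 13.9/√56 = 1.8575.
Independent samples, unequal variances: SE_diff = √(SE₁² + SE₂²) = √(0.75916369 + 3.45030625) = 2.0517.
z* = 1.960, so margin of error = 1.960 × 2.0517 = 4.0213.
Difference in means = 26.3 − 32.7 = -6.4000.
-6.4000 ± 4.0213 → (-10.42, -2.38).

(-10.42, -2.38)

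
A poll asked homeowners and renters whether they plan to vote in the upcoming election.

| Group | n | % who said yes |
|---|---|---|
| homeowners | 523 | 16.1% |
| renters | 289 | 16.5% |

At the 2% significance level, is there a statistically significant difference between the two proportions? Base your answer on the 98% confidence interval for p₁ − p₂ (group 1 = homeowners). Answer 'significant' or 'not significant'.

Each SE is √(p̂(1−p̂)/n): √(0.1610·0.8390/523) = 0.01607 and √(0.1650·0.8350/289) = 0.02183.
SE(p̂₁ − p̂₂) = √(SE₁² + SE₂²) = √(0.0002582449 + 0.0004765489) = 0.02711, since the two samples are independent.
At 98% confidence z* = 2.326; margin = 2.326 × 0.02711 = 0.06306.
The difference is 0.1610 − 0.1650 = -0.0040, so the interval is -0.0040 ± 0.06306 = (-0.06706, 0.05906).
The interval (-0.06706, 0.05906) contains 0, so the difference is not significant.

not significant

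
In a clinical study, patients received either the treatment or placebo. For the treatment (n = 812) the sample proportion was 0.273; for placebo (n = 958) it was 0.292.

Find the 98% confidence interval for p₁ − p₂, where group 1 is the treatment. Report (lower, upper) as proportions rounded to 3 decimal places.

SE₁ = √(p̂₁(1−p̂₁)/n₁) = √(0.2730·0.7270/812) = 0.01563; SE₂ = √(0.2920·0.7080/958) = 0.01469.
Independent samples: SE of the difference = √(SE₁² + SE₂²) = √(0.0002442969 + 0.0002157961) = 0.02145.
z* for 98% confidence is 2.326, so the margin of error is 2.326 × 0.02145 = 0.04989.
Point estimate p̂₁ − p̂₂ = 0.2730 − 0.2920 = -0.0190.
-0.0190 ± 0.04989 → (-0.069, 0.031).

(-0.069, 0.031)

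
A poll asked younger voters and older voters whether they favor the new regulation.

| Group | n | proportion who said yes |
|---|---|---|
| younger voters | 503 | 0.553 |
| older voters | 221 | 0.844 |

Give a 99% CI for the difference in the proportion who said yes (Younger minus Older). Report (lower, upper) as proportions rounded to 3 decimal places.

(-0.376, -0.206)

The two standard errors are √(0.5530×0.4470/503) = 0.02217 and √(0.8440×0.1560/221) = 0.02441.
Because the samples are independent, SE_diff = √(0.02217² + 0.02441²) = 0.03298.
Using z* = 2.576 for 99%, ME = 2.576 × 0.03298 = 0.08496.
p̂₁ − p̂₂ = -0.2910; interval -0.2910 ± 0.08496 gives (-0.376, -0.206).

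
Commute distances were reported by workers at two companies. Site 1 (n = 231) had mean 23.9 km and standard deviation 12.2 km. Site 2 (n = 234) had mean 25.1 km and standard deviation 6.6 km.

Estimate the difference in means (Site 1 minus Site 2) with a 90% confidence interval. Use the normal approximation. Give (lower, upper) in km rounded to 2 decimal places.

Per-group SEs: s₁/√n₁ = 12.2/√231 = 0.8027, s₂/√n₂ = 6.6/√234 = 0.4315.
Unpooled SE of the difference: √(0.64432729 + 0.18619225) = 0.9113.
Margin of error = z* · SE = 1.645 × 0.9113 = 1.4991.
x̄₁ − x̄₂ = 23.9 − 25.1 = -1.2000.
CI: -1.2000 ± 1.4991 = (-2.70, 0.30).

(-2.70, 0.30)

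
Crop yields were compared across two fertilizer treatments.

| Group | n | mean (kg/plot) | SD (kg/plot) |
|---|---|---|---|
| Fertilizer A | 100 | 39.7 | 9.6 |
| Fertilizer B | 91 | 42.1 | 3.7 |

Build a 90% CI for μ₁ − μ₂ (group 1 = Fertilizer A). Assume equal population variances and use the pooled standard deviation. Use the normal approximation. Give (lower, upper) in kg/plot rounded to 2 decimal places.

s_p = √[((n₁−1)s₁² + (n₂−1)s₂²)/(n₁+n₂−2)] = √[(99·9.6² + 90·3.7²)/189] = 7.4023.
SE = 7.4023·√(1/100 + 1/91) = 1.0724.
With z* = 1.645, margin = 1.645 × 1.0724 = 1.7641.
x̄₁ − x̄₂ = 39.7 − 42.1 = -2.4000; interval -2.4000 ± 1.7641 = (-4.16, -0.64).

(-4.16, -0.64)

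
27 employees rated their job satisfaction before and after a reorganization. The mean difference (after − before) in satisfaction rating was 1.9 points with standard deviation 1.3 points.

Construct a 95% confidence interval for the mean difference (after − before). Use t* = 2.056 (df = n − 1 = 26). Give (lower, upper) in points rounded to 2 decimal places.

(1.39, 2.41)

This is a matched-pairs design, so SE = s_d/√n = 1.3/√27 = 0.2502.
Margin = 2.056 × 0.2502 = 0.5144; the interval is 1.9 ± 0.5144 = (1.39, 2.41).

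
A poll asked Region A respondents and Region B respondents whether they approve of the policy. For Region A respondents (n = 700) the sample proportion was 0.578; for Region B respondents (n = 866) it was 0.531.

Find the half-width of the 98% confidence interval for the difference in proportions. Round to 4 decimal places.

0.0587

SE₁ = √(p̂₁(1−p̂₁)/n₁) = √(0.5780·0.4220/700) = 0.01867; SE₂ = √(0.5310·0.4690/866) = 0.01696.
Independent samples: SE of the difference = √(SE₁² + SE₂²) = √(0.0003485689 + 0.0002876416) = 0.02522.
z* for 98% confidence is 2.326, so the margin of error is 2.326 × 0.02522 = 0.05866.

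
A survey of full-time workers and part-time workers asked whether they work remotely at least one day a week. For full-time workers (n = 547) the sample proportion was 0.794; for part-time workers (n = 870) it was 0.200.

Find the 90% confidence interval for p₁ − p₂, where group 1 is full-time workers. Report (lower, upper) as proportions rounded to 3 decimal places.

Each SE is √(p̂(1−p̂)/n): √(0.7940·0.2060/547) = 0.01729 and √(0.2000·0.8000/870) = 0.01356.
SE(p̂₁ − p̂₂) = √(SE₁² + SE₂²) = √(0.0002989441 + 0.0001838736) = 0.02197, since the two samples are independent.
At 90% confidence z* = 1.645; margin = 1.645 × 0.02197 = 0.03614.
The difference is 0.7940 − 0.2000 = 0.5940, so the interval is 0.5940 ± 0.03614 = (0.558, 0.630).

(0.558, 0.630)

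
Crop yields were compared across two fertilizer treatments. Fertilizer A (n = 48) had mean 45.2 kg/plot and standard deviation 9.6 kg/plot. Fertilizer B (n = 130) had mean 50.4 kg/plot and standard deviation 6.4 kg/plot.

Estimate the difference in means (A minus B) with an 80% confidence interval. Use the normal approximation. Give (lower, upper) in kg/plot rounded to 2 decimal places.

(-7.12, -3.28)

SE₁ = s₁/√n₁ = 9.6/√48 = 1.3856; SE₂ = 6.4/√130 = 0.5613.
Independent samples, unequal variances: SE_diff = √(SE₁² + SE₂²) = √(1.91988736 + 0.31505769) = 1.4950.
z* = 1.282, so margin of error = 1.282 × 1.4950 = 1.9166.
Difference in means = 45.2 − 50.4 = -5.2000.
-5.2000 ± 1.9166 → (-7.12, -3.28).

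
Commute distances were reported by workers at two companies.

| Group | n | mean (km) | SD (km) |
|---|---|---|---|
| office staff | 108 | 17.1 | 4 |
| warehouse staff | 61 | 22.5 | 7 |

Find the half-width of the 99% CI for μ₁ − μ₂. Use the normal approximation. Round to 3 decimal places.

2.513

Standard errors of each mean: 4/√108 = 0.3849 and 7/√61 = 0.8963.
SE(x̄₁ − x̄₂) = √(0.3849² + 0.8963²) = 0.9754 for independent samples with unequal variances.
With z* = 2.576, the margin is 2.576 × 0.9754 = 2.5126.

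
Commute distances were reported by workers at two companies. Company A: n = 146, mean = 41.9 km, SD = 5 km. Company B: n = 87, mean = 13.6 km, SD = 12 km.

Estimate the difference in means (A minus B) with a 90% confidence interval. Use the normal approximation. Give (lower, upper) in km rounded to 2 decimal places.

Standard errors of each mean: 5/√146 = 0.4138 and 12/√87 = 1.2865.
SE(x̄₁ − x̄₂) = √(0.4138² + 1.2865²) = 1.3514 for independent samples with unequal variances.
With z* = 1.645, the margin is 1.645 × 1.3514 = 2.2231.
x̄₁ − x̄₂ = 41.9 − 13.6 = 28.3000; the interval is 28.3000 ± 2.2231 = (26.08, 30.52).

(26.08, 30.52)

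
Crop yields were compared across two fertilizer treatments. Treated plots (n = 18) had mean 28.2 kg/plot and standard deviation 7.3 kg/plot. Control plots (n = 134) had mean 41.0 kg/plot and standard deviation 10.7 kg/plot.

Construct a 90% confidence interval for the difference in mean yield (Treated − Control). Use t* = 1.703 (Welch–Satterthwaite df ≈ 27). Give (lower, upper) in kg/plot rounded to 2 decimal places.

Standard errors of each mean: 7.3/√18 = 1.7206 and 10.7/√134 = 0.9243.
SE(x̄₁ − x̄₂) = √(1.7206² + 0.9243²) = 1.9531 for independent samples with unequal variances.
With t* = 1.703, the margin is 1.703 × 1.9531 = 3.3261.
x̄₁ − x̄₂ = 28.2 − 41.0 = -12.8000; the interval is -12.8000 ± 3.3261 = (-16.13, -9.47).

(-16.13, -9.47)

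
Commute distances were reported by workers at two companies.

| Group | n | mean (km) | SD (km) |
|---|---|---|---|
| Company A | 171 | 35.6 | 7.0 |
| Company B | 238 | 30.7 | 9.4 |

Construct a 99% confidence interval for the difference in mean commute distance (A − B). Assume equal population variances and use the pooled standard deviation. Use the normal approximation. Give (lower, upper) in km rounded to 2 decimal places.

(2.71, 7.09)

Pooled variance s_p² = [170·7.0² + 237·9.4²] / (171+238−2) = 71.9197, so s_p = 8.4805.
SE_diff = s_p·√(1/n₁ + 1/n₂) = 8.4805·√(1/171 + 1/238) = 0.8502.
z* = 2.576; margin = 2.576 × 0.8502 = 2.1901.
Difference = 35.6 − 30.7 = 4.9000.
4.9000 ± 2.1901 → (2.71, 7.09).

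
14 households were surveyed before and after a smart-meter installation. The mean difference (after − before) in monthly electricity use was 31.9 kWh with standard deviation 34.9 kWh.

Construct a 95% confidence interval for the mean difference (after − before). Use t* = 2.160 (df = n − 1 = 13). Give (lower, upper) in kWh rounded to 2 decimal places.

(11.75, 52.05)

This is a matched-pairs design, so SE = s_d/√n = 34.9/√14 = 9.3274.
Margin = 2.160 × 9.3274 = 20.1472; the interval is 31.9 ± 20.1472 = (11.75, 52.05).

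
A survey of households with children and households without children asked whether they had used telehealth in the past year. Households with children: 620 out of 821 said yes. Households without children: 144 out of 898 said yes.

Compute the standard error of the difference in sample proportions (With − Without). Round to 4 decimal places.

0.0194

p̂₁ = 620/821 = 0.7552 and p̂₂ = 144/898 = 0.1604.
SE₁ = √(p̂₁(1−p̂₁)/n₁) = √(0.7552·0.2448/821) = 0.01501; SE₂ = √(0.1604·0.8396/898) = 0.01225.
Independent samples: SE of the difference = √(SE₁² + SE₂²) = √(0.0002253001 + 0.0001500625) = 0.01937.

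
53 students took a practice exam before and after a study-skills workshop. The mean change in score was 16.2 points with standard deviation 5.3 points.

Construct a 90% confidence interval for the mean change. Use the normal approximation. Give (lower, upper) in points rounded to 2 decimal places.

This is a matched-pairs design, so SE = s_d/√n = 5.3/√53 = 0.7280.
Margin = 1.645 × 0.7280 = 1.1976; the interval is 16.2 ± 1.1976 = (15.00, 17.40).

(15.00, 17.40)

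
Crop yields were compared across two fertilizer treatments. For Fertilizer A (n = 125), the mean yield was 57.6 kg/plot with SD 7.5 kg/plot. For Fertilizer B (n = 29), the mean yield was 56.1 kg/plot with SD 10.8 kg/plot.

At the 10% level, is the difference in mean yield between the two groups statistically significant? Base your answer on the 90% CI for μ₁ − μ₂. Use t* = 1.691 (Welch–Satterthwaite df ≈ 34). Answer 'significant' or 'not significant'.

not significant

Per-group SEs: s₁/√n₁ = 7.5/√125 = 0.6708, s₂/√n₂ = 10.8/√29 = 2.0055.
Unpooled SE of the difference: √(0.44997264 + 4.02203025) = 2.1147.
Margin of error = t* · SE = 1.691 × 2.1147 = 3.5760.
x̄₁ − x̄₂ = 57.6 − 56.1 = 1.5000.
CI: 1.5000 ± 3.5760 = (-2.0760, 5.0760).
The interval (-2.0760, 5.0760) contains 0, so the difference is not significant.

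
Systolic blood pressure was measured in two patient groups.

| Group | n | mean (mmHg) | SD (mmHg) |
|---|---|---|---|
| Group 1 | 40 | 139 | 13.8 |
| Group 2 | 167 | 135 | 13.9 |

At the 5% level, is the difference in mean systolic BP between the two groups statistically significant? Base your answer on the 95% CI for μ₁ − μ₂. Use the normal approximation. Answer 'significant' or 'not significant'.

not significant

Standard errors of each mean: 13.8/√40 = 2.1820 and 13.9/√167 = 1.0756.
SE(x̄₁ − x̄₂) = √(2.1820² + 1.0756²) = 2.4327 for independent samples with unequal variances.
With z* = 1.960, the margin is 1.960 × 2.4327 = 4.7681.
x̄₁ − x̄₂ = 139 − 135 = 4.0000; the interval is 4.0000 ± 4.7681 = (-0.7681, 8.7681).
The interval (-0.7681, 8.7681) contains 0, so the difference is not significant.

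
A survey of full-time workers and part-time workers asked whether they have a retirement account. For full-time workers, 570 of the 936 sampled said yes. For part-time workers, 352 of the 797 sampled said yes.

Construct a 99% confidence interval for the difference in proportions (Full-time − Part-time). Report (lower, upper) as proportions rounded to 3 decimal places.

(0.106, 0.228)

First, p̂₁ = 570/936 = 0.6090; p̂₂ = 352/797 = 0.4417.
The two standard errors are √(0.6090×0.3910/936) = 0.01595 and √(0.4417×0.5583/797) = 0.01759.
Because the samples are independent, SE_diff = √(0.01595² + 0.01759²) = 0.02374.
Using z* = 2.576 for 99%, ME = 2.576 × 0.02374 = 0.06115.
p̂₁ − p̂₂ = 0.1673; interval 0.1673 ± 0.06115 gives (0.106, 0.228).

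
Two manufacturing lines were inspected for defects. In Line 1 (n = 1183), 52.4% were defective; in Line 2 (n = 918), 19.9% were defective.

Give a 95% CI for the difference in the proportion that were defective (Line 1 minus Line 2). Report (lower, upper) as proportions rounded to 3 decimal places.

(0.287, 0.363)

Each SE is √(p̂(1−p̂)/n): √(0.5240·0.4760/1183) = 0.01452 and √(0.1990·0.8010/918) = 0.01318.
SE(p̂₁ − p̂₂) = √(SE₁² + SE₂²) = √(0.0002108304 + 0.0001737124) = 0.01961, since the two samples are independent.
At 95% confidence z* = 1.960; margin = 1.960 × 0.01961 = 0.03844.
The difference is 0.5240 − 0.1990 = 0.3250, so the interval is 0.3250 ± 0.03844 = (0.287, 0.363).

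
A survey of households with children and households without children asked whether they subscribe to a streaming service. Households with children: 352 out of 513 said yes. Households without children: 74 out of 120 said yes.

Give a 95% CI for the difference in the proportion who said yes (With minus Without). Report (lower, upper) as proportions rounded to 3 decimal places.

First, p̂₁ = 352/513 = 0.6862; p̂₂ = 74/120 = 0.6167.
The two standard errors are √(0.6862×0.3138/513) = 0.02049 and √(0.6167×0.3833/120) = 0.04438.
Because the samples are independent, SE_diff = √(0.02049² + 0.04438²) = 0.04888.
Using z* = 1.960 for 95%, ME = 1.960 × 0.04888 = 0.09580.
p̂₁ − p̂₂ = 0.0695; interval 0.0695 ± 0.09580 gives (-0.026, 0.165).

(-0.026, 0.165)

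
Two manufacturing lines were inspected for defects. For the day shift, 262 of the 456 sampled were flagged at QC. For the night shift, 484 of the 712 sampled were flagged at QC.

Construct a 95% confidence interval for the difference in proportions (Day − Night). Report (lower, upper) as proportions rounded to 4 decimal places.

(-0.1621, -0.0483)

Sample proportions: 262/456 = 0.5746, 484/712 = 0.6798.
Each SE is √(p̂(1−p̂)/n): √(0.5746·0.4254/456) = 0.02315 and √(0.6798·0.3202/712) = 0.01748.
SE(p̂₁ − p̂₂) = √(SE₁² + SE₂²) = √(0.0005359225 + 0.0003055504) = 0.02901, since the two samples are independent.
At 95% confidence z* = 1.960; margin = 1.960 × 0.02901 = 0.05686.
The difference is 0.5746 − 0.6798 = -0.1052, so the interval is -0.1052 ± 0.05686 = (-0.1621, -0.0483).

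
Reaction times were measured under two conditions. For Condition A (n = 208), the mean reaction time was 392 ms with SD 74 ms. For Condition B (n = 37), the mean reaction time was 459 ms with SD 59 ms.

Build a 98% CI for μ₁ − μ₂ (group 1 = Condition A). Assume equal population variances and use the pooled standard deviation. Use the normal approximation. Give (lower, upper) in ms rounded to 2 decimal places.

Pooled variance s_p² = [207·74² + 36·59²] / (208+37−2) = 5180.4444, so s_p = 71.9753.
SE_diff = s_p·√(1/n₁ + 1/n₂) = 71.9753·√(1/208 + 1/37) = 12.8420.
z* = 2.326; margin = 2.326 × 12.8420 = 29.8705.
Difference = 392 − 459 = -67.0000.
-67.0000 ± 29.8705 → (-96.87, -37.13).

(-96.87, -37.13)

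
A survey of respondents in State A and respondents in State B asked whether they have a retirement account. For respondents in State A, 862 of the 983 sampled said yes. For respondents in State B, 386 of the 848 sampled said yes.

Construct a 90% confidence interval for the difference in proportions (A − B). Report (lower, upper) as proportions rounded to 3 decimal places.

Sample proportions: 862/983 = 0.8769, 386/848 = 0.4552.
Each SE is √(p̂(1−p̂)/n): √(0.8769·0.1231/983) = 0.01048 and √(0.4552·0.5448/848) = 0.01710.
SE(p̂₁ − p̂₂) = √(SE₁² + SE₂²) = √(0.0001098304 + 0.00029241) = 0.02006, since the two samples are independent.
At 90% confidence z* = 1.645; margin = 1.645 × 0.02006 = 0.03300.
The difference is 0.8769 − 0.4552 = 0.4217, so the interval is 0.4217 ± 0.03300 = (0.389, 0.455).

(0.389, 0.455)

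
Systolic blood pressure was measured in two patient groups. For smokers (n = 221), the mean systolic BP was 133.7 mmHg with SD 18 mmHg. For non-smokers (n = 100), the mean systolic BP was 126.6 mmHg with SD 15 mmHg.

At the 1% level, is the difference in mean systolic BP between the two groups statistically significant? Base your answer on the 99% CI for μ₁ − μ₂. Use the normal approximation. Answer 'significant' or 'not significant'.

significant

SE₁ = s₁/√n₁ = 18/√221 = 1.2108; SE₂ = 15/√100 = 1.5000.
Independent samples, unequal variances: SE_diff = √(SE₁² + SE₂²) = √(1.46603664 + 2.25) = 1.9277.
z* = 2.576, so margin of error = 2.576 × 1.9277 = 4.9658.
Difference in means = 133.7 − 126.6 = 7.1000.
7.1000 ± 4.9658 → (2.1342, 12.0658).
The interval (2.1342, 12.0658) does not contain 0, so the difference is significant.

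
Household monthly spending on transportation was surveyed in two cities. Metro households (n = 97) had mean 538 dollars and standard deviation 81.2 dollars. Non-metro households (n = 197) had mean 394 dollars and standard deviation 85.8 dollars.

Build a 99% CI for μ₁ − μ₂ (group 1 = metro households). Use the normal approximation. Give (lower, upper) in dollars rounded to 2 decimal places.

SE₁ = s₁/√n₁ = 81.2/√97 = 8.2446; SE₂ = 85.8/√197 = 6.1130.
Independent samples, unequal variances: SE_diff = √(SE₁² + SE₂²) = √(67.97342916 + 37.368769) = 10.2636.
z* = 2.576, so margin of error = 2.576 × 10.2636 = 26.4390.
Difference in means = 538 − 394 = 144.0000.
144.0000 ± 26.4390 → (117.56, 170.44).

(117.56, 170.44)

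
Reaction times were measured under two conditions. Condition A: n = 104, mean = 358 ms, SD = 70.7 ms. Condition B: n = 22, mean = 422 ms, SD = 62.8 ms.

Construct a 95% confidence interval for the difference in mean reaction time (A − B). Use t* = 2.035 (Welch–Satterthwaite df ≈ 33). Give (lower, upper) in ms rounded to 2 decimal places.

(-94.68, -33.32)

Per-group SEs: s₁/√n₁ = 70.7/√104 = 6.9327, s₂/√n₂ = 62.8/√22 = 13.3890.
Unpooled SE of the difference: √(48.06232929 + 179.265321) = 15.0774.
Margin of error = t* · SE = 2.035 × 15.0774 = 30.6825.
x̄₁ − x̄₂ = 358 − 422 = -64.0000.
CI: -64.0000 ± 30.6825 = (-94.68, -33.32).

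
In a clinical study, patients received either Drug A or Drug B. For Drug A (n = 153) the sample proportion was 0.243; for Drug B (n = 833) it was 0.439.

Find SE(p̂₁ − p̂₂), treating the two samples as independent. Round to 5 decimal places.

Each SE is √(p̂(1−p̂)/n): √(0.2430·0.7570/153) = 0.03467 and √(0.4390·0.5610/833) = 0.01719.
SE(p̂₁ − p̂₂) = √(SE₁² + SE₂²) = √(0.0012020089 + 0.0002954961) = 0.03870, since the two samples are independent.

0.03870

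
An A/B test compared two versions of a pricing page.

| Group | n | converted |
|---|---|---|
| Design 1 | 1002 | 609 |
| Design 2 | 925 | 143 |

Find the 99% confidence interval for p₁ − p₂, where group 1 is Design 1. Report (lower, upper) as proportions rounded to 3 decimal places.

p̂₁ = 609/1002 = 0.6078 and p̂₂ = 143/925 = 0.1546.
SE₁ = √(p̂₁(1−p̂₁)/n₁) = √(0.6078·0.3922/1002) = 0.01542; SE₂ = √(0.1546·0.8454/925) = 0.01189.
Independent samples: SE of the difference = √(SE₁² + SE₂²) = √(0.0002377764 + 0.0001413721) = 0.01947.
z* for 99% confidence is 2.576, so the margin of error is 2.576 × 0.01947 = 0.05015.
Point estimate p̂₁ − p̂₂ = 0.6078 − 0.1546 = 0.4532.
0.4532 ± 0.05015 → (0.403, 0.503).

(0.403, 0.503)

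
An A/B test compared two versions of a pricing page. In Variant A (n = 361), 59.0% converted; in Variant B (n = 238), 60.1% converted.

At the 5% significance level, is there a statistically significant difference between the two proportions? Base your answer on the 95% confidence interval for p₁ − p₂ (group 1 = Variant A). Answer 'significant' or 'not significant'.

not significant

The two standard errors are √(0.5900×0.4100/361) = 0.02589 and √(0.6010×0.3990/238) = 0.03174.
Because the samples are independent, SE_diff = √(0.02589² + 0.03174²) = 0.04096.
Using z* = 1.960 for 95%, ME = 1.960 × 0.04096 = 0.08028.
p̂₁ − p̂₂ = -0.0110; interval -0.0110 ± 0.08028 gives (-0.09128, 0.06928).
The interval (-0.09128, 0.06928) contains 0, so the difference is not significant.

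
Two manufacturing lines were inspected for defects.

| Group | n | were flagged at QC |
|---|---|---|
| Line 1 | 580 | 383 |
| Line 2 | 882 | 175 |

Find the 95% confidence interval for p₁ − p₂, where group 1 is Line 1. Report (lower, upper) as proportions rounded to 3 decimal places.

First, p̂₁ = 383/580 = 0.6603; p̂₂ = 175/882 = 0.1984.
The two standard errors are √(0.6603×0.3397/580) = 0.01967 and √(0.1984×0.8016/882) = 0.01343.
Because the samples are independent, SE_diff = √(0.01967² + 0.01343²) = 0.02382.
Using z* = 1.960 for 95%, ME = 1.960 × 0.02382 = 0.04669.
p̂₁ − p̂₂ = 0.4619; interval 0.4619 ± 0.04669 gives (0.415, 0.509).

(0.415, 0.509)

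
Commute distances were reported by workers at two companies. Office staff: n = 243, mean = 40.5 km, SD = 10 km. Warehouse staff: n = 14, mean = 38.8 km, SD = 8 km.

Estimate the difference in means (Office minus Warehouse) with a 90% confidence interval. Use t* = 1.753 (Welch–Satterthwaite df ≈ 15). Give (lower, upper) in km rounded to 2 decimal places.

(-2.21, 5.61)

SE₁ = s₁/√n₁ = 10/√243 = 0.6415; SE₂ = 8/√14 = 2.1381.
Independent samples, unequal variances: SE_diff = √(SE₁² + SE₂²) = √(0.41152225 + 4.57147161) = 2.2323.
t* = 1.753, so margin of error = 1.753 × 2.2323 = 3.9132.
Difference in means = 40.5 − 38.8 = 1.7000.
1.7000 ± 3.9132 → (-2.21, 5.61).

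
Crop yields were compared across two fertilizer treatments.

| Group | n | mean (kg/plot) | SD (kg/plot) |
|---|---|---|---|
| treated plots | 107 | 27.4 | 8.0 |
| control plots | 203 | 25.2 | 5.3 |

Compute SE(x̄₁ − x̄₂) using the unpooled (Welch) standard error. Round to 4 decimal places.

Standard errors of each mean: 8.0/√107 = 0.7734 and 5.3/√203 = 0.3720.
SE(x̄₁ − x̄₂) = √(0.7734² + 0.3720²) = 0.8582 for independent samples with unequal variances.

0.8582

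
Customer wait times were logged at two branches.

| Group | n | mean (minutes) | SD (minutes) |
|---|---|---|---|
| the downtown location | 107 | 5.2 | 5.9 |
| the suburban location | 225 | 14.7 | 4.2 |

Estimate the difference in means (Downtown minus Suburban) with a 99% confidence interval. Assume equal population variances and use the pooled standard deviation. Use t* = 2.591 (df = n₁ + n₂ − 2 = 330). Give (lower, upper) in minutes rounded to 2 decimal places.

s_p = √[((n₁−1)s₁² + (n₂−1)s₂²)/(n₁+n₂−2)] = √[(106·5.9² + 224·4.2²)/330] = 4.8120.
SE = 4.8120·√(1/107 + 1/225) = 0.5651.
With t* = 2.591, margin = 2.591 × 0.5651 = 1.4642.
x̄₁ − x̄₂ = 5.2 − 14.7 = -9.5000; interval -9.5000 ± 1.4642 = (-10.96, -8.04).

(-10.96, -8.04)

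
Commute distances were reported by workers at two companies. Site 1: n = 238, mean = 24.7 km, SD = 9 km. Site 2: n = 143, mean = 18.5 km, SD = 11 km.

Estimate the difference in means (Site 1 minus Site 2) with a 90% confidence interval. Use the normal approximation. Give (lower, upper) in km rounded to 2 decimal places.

Per-group SEs: s₁/√n₁ = 9/√238 = 0.5834, s₂/√n₂ = 11/√143 = 0.9199.
Unpooled SE of the difference: √(0.34035556 + 0.84621601) = 1.0893.
Margin of error = z* · SE = 1.645 × 1.0893 = 1.7919.
x̄₁ − x̄₂ = 24.7 − 18.5 = 6.2000.
CI: 6.2000 ± 1.7919 = (4.41, 7.99).

(4.41, 7.99)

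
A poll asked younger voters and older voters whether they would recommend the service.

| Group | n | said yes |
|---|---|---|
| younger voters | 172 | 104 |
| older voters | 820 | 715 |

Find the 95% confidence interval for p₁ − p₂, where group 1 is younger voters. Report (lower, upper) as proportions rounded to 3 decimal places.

First, p̂₁ = 104/172 = 0.6047; p̂₂ = 715/820 = 0.8720.
The two standard errors are √(0.6047×0.3953/172) = 0.03728 and √(0.8720×0.1280/820) = 0.01167.
Because the samples are independent, SE_diff = √(0.03728² + 0.01167²) = 0.03906.
Using z* = 1.960 for 95%, ME = 1.960 × 0.03906 = 0.07656.
p̂₁ − p̂₂ = -0.2673; interval -0.2673 ± 0.07656 gives (-0.344, -0.191).

(-0.344, -0.191)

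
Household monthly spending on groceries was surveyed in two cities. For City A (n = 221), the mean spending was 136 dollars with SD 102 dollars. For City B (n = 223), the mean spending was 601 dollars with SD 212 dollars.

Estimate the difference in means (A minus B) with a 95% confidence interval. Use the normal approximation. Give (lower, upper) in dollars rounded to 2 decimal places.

(-495.90, -434.10)

SE₁ = s₁/√n₁ = 102/√221 = 6.8613; SE₂ = 212/√223 = 14.1966.
Independent samples, unequal variances: SE_diff = √(SE₁² + SE₂²) = √(47.07743769 + 201.54345156) = 15.7677.
z* = 1.960, so margin of error = 1.960 × 15.7677 = 30.9047.
Difference in means = 136 − 601 = -465.0000.
-465.0000 ± 30.9047 → (-495.90, -434.10).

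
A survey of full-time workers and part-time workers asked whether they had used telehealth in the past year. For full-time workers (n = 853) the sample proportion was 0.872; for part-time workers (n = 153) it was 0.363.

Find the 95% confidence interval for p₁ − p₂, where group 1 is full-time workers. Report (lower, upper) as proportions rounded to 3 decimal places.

SE₁ = √(p̂₁(1−p̂₁)/n₁) = √(0.8720·0.1280/853) = 0.01144; SE₂ = √(0.3630·0.6370/153) = 0.03888.
Independent samples: SE of the difference = √(SE₁² + SE₂²) = √(0.0001308736 + 0.0015116544) = 0.04053.
z* for 95% confidence is 1.960, so the margin of error is 1.960 × 0.04053 = 0.07944.
Point estimate p̂₁ − p̂₂ = 0.8720 − 0.3630 = 0.5090.
0.5090 ± 0.07944 → (0.430, 0.588).

(0.430, 0.588)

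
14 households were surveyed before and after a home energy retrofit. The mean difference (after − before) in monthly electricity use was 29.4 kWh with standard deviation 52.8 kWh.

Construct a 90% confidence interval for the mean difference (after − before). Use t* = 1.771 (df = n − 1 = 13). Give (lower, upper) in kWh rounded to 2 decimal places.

Paired design: SE = s_d/√n = 52.8/√14 = 14.1114.
t* = 1.771; margin of error = 1.771 × 14.1114 = 24.9913.
29.4 ± 24.9913 → (4.41, 54.39).

(4.41, 54.39)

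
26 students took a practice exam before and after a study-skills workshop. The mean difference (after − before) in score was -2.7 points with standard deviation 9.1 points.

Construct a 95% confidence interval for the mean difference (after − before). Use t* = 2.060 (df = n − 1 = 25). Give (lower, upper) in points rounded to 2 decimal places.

(-6.38, 0.98)

Paired design: SE = s_d/√n = 9.1/√26 = 1.7847.
t* = 2.060; margin of error = 2.060 × 1.7847 = 3.6765.
-2.7 ± 3.6765 → (-6.38, 0.98).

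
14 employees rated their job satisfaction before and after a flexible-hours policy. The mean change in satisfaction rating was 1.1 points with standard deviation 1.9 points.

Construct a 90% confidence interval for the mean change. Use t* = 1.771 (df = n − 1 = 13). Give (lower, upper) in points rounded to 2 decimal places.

(0.20, 2.00)

Paired design: SE = s_d/√n = 1.9/√14 = 0.5078.
t* = 1.771; margin of error = 1.771 × 0.5078 = 0.8993.
1.1 ± 0.8993 → (0.20, 2.00).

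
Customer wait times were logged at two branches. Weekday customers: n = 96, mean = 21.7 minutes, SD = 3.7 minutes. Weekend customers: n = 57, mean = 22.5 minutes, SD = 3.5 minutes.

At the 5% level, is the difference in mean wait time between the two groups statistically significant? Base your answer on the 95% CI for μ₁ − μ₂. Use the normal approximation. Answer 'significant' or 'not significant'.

Per-group SEs: s₁/√n₁ = 3.7/√96 = 0.3776, s₂/√n₂ = 3.5/√57 = 0.4636.
Unpooled SE of the difference: √(0.14258176 + 0.21492496) = 0.5979.
Margin of error = z* · SE = 1.960 × 0.5979 = 1.1719.
x̄₁ − x̄₂ = 21.7 − 22.5 = -0.8000.
CI: -0.8000 ± 1.1719 = (-1.9719, 0.3719).
The interval (-1.9719, 0.3719) contains 0, so the difference is not significant.

not significant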